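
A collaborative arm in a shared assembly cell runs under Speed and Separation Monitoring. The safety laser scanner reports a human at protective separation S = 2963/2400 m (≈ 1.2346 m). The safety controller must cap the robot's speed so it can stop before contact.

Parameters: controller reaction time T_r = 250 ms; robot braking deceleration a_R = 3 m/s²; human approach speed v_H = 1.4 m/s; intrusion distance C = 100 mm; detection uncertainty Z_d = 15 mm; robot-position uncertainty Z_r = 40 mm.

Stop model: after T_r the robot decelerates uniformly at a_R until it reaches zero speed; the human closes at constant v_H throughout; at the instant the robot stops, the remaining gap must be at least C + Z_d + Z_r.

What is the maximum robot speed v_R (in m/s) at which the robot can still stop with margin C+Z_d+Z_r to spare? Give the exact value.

v_R_max = 17/20 m/s = 0.8500 m/s

at the boundary: (1/6)·v² + (43/60)·v + (-1751/2400) = 0
  disc = (43/60)² − 4·(1/6)·(-1751/2400) = 1 ; √disc = 1
  v_R = (−(43/60) + 1) / (2·(1/6)) = 17/20 m/s
check:
T_s = v_R/a_R = (17/20)/3 = 0.2833 s
robot covers v_R·T_r = 0.8500·0.2500 = 0.2125 m before braking
braking distance = 0.8500²/(2·3.0000) = 0.1204 m
human over T_r+T_s: 1.4000·(0.2500+0.2833) = 0.7467 m
margins: 0.1000+0.0150+0.0400 = 0.1550 m
sum ≈ 0.2125+0.1204+0.7467+0.1550 ≈ 1.2346 m = S ✓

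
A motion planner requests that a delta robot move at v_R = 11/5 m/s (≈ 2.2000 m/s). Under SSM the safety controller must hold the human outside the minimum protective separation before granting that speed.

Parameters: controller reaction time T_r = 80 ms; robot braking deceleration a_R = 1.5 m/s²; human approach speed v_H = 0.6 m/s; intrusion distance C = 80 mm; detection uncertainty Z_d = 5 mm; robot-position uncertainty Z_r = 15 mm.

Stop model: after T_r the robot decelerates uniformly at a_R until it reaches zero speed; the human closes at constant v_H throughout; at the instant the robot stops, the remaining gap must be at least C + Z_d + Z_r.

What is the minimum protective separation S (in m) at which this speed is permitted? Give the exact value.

braking lasts T_s = (11/5)/(3/2) = 1.4667 s
robot covers v_R·T_r = 2.2000·0.0800 = 0.1760 m before braking
robot under decel: 2.2000²/(2·1.5000) = 1.6133 m
human over T_r+T_s: 0.6000·(0.0800+1.4667) = 0.9280 m
residual clearance needed = 0.0800+0.0050+0.0150 = 0.1000 m
S_min ≈ 0.1760+1.6133+0.9280+0.1000  ⇒  S_min = 2113/750 m

S_min = 2113/750 m = 2.8173 m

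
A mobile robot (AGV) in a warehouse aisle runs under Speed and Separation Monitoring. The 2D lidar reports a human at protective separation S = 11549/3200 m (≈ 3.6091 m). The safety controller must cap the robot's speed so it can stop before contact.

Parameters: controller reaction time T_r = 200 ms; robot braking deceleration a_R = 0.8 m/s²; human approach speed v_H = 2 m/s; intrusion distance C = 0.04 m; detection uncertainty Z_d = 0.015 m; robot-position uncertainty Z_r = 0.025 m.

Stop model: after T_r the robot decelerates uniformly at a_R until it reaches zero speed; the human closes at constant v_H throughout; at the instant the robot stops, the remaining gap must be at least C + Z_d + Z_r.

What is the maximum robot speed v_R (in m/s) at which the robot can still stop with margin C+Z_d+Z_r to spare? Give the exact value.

v_R_max = 19/20 m/s = 0.9500 m/s

quadratic (5/8)·v² + (27/10)·v + (-10013/3200) = 0
  disc = (27/10)² − 4·(5/8)·(-10013/3200) = 96721/6400 ; √disc = 311/80
  v_R = (−(27/10) + 311/80) / (2·(5/8)) = 19/20 m/s
check:
braking lasts T_s = (19/20)/(4/5) = 1.1875 s
robot in T_r: 0.9500·0.2000 = 0.1900 m
braking distance = 0.9500²/(2·0.8000) = 0.5641 m
person approaches 2.0000·(0.2000+1.1875) = 2.7750 m
margins: 0.0400+0.0150+0.0250 = 0.0800 m
sum ≈ 0.1900+0.5641+2.7750+0.0800 ≈ 3.6091 m = S ✓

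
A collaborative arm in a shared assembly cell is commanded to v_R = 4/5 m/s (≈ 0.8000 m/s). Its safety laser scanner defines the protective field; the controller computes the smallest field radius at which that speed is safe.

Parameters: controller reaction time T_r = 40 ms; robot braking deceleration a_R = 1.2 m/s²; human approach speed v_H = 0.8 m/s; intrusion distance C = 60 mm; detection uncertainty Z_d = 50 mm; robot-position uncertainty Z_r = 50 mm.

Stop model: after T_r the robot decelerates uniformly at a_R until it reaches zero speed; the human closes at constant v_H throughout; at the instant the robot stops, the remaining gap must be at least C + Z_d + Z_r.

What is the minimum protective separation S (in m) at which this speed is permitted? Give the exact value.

S_min = 128/125 m = 1.0240 m

T_s = v_R/a_R = (4/5)/(6/5) = 0.6667 s
robot in T_r: 0.8000·0.0400 = 0.0320 m
braking distance = 0.8000²/(2·1.2000) = 0.2667 m
human closes 0.8000·0.7067 = 0.5653 m
residual clearance needed = 0.0600+0.0500+0.0500 = 0.1600 m
S_min ≈ 0.0320+0.2667+0.5653+0.1600  ⇒  S_min = 128/125 m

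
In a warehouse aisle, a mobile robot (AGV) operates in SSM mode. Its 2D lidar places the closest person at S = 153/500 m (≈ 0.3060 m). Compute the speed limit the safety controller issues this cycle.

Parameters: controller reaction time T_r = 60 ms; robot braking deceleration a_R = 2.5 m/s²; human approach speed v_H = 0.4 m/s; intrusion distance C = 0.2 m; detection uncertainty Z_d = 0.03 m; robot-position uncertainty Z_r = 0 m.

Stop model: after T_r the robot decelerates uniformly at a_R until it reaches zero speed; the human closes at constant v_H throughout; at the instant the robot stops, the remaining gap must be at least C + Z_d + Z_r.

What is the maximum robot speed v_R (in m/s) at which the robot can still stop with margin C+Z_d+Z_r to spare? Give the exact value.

collect terms ⇒ (1/5)·v_R² + (11/50)·v_R + (-13/250) = 0
  disc = (11/50)² − 4·(1/5)·(-13/250) = 9/100 ; √disc = 3/10
  v_R = (−(11/50) + 3/10) / (2·(1/5)) = 1/5 m/s
check:
T_s = v_R/a_R = (1/5)/(5/2) = 0.0800 s
robot in T_r: 0.2000·0.0600 = 0.0120 m
robot covers 0.2000·0.0800 − ½·2.5000·0.0800² = 0.0080 m while stopping
person approaches 0.4000·(0.0600+0.0800) = 0.0560 m
residual clearance needed = 0.2000+0.0300+0.0000 = 0.2300 m
sum ≈ 0.0120+0.0080+0.0560+0.2300 ≈ 0.3060 m = S ✓

v_R_max = 1/5 m/s = 0.2000 m/s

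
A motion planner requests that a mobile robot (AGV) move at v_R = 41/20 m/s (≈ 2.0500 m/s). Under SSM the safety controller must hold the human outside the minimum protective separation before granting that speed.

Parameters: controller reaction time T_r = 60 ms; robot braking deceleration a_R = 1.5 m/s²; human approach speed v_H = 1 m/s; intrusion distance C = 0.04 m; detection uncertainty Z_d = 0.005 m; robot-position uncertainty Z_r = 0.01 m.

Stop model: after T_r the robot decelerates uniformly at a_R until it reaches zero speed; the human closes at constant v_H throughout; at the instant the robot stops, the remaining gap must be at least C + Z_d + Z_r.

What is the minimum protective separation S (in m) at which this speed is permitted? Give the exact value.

S_min = 6011/2000 m = 3.0055 m

braking lasts T_s = (41/20)/(3/2) = 1.3667 s
robot in T_r: 2.0500·0.0600 = 0.1230 m
braking distance = 2.0500²/(2·1.5000) = 1.4008 m
person approaches 1.0000·(0.0600+1.3667) = 1.4267 m
residual clearance needed = 0.0400+0.0050+0.0100 = 0.0550 m
S_min ≈ 0.1230+1.4008+1.4267+0.0550  ⇒  S_min = 6011/2000 m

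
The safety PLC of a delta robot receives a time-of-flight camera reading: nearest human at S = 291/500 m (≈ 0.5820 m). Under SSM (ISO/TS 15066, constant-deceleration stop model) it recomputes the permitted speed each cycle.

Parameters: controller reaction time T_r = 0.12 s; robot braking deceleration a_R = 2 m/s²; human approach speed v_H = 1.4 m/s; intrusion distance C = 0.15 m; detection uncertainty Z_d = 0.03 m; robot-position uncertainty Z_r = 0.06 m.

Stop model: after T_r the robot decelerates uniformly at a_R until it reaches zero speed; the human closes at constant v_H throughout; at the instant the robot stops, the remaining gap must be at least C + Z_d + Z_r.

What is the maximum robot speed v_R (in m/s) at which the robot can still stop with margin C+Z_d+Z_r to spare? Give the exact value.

v_R_max = 1/5 m/s = 0.2000 m/s

quadratic (1/4)·v² + (41/50)·v + (-87/500) = 0
  disc = (41/50)² − 4·(1/4)·(-87/500) = 529/625 ; √disc = 23/25
  v_R = (−(41/50) + 23/25) / (2·(1/4)) = 1/5 m/s
check:
stop time T_s = (1/5)/2 = 0.1000 s
reaction-phase robot travel = 0.2000·0.1200 = 0.0240 m
robot under decel: 0.2000²/(2·2.0000) = 0.0100 m
person approaches 1.4000·(0.1200+0.1000) = 0.3080 m
C+Z_d+Z_r = 0.1500+0.0300+0.0600 = 0.2400 m
sum ≈ 0.0240+0.0100+0.3080+0.2400 ≈ 0.5820 m = S ✓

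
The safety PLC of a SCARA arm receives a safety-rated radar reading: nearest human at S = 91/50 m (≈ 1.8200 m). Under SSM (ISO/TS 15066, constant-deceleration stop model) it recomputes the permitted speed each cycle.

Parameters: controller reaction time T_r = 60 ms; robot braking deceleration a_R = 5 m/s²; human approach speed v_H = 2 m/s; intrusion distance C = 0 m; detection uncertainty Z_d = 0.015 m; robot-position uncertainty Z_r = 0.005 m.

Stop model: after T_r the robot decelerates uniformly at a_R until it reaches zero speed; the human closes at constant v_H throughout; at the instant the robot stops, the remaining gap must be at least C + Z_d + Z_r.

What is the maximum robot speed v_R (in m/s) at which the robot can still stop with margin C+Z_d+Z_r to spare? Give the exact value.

v_R_max = 12/5 m/s = 2.4000 m/s

collect terms ⇒ (1/10)·v_R² + (23/50)·v_R + (-42/25) = 0
  disc = (23/50)² − 4·(1/10)·(-42/25) = 2209/2500 ; √disc = 47/50
  v_R = (−(23/50) + 47/50) / (2·(1/10)) = 12/5 m/s
check:
stop time T_s = (12/5)/5 = 0.4800 s
robot in T_r: 2.4000·0.0600 = 0.1440 m
braking distance = 2.4000²/(2·5.0000) = 0.5760 m
human over T_r+T_s: 2.0000·(0.0600+0.4800) = 1.0800 m
margins: 0.0000+0.0150+0.0050 = 0.0200 m
sum ≈ 0.1440+0.5760+1.0800+0.0200 ≈ 1.8200 m = S ✓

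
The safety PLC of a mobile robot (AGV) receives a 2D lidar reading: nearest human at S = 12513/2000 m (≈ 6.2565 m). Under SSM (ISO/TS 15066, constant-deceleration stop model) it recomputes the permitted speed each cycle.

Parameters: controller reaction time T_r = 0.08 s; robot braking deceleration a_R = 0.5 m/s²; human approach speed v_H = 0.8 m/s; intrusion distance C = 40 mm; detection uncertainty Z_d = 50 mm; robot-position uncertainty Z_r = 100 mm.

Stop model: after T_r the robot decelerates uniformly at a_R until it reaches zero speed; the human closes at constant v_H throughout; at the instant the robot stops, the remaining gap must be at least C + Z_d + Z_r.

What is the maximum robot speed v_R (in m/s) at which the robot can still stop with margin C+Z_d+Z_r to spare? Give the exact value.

v_R_max = 7/4 m/s = 1.7500 m/s

quadratic (1)·v² + (42/25)·v + (-2401/400) = 0
  disc = (42/25)² − 4·(1)·(-2401/400) = 67081/2500 ; √disc = 259/50
  v_R = (−(42/25) + 259/50) / (2·(1)) = 7/4 m/s
check:
T_s = v_R/a_R = (7/4)/(1/2) = 3.5000 s
reaction-phase robot travel = 1.7500·0.0800 = 0.1400 m
robot under decel: 1.7500²/(2·0.5000) = 3.0625 m
person approaches 0.8000·(0.0800+3.5000) = 2.8640 m
C+Z_d+Z_r = 0.0400+0.0500+0.1000 = 0.1900 m
sum ≈ 0.1400+3.0625+2.8640+0.1900 ≈ 6.2565 m = S ✓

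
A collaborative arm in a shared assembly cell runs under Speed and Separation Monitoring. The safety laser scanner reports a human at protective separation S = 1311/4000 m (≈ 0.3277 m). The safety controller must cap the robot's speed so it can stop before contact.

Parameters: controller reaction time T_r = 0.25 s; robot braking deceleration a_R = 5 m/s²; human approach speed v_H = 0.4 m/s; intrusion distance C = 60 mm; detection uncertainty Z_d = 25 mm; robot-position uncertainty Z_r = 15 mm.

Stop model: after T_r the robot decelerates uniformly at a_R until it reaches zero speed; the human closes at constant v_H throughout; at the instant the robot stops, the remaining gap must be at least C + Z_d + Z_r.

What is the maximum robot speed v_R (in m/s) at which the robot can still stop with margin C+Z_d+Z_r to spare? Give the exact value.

at the boundary: (1/10)·v² + (33/100)·v + (-511/4000) = 0
  disc = (33/100)² − 4·(1/10)·(-511/4000) = 4/25 ; √disc = 2/5
  v_R = (−(33/100) + 2/5) / (2·(1/10)) = 7/20 m/s
check:
braking lasts T_s = (7/20)/5 = 0.0700 s
robot covers v_R·T_r = 0.3500·0.2500 = 0.0875 m before braking
braking distance = 0.3500²/(2·5.0000) = 0.0123 m
human closes 0.4000·0.3200 = 0.1280 m
margins: 0.0600+0.0250+0.0150 = 0.1000 m
sum ≈ 0.0875+0.0123+0.1280+0.1000 ≈ 0.3277 m = S ✓

v_R_max = 7/20 m/s = 0.3500 m/s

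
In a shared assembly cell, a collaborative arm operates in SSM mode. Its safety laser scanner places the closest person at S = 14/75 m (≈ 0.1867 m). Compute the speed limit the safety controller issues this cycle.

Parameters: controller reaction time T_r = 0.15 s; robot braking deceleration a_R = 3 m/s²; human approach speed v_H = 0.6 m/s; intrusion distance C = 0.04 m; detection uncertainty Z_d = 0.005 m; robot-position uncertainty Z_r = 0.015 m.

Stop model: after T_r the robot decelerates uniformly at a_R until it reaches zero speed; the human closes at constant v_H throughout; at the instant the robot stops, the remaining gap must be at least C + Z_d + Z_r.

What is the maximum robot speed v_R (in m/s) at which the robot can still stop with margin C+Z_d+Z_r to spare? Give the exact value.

v_R_max = 1/10 m/s = 0.1000 m/s

at the boundary: (1/6)·v² + (7/20)·v + (-11/300) = 0
  disc = (7/20)² − 4·(1/6)·(-11/300) = 529/3600 ; √disc = 23/60
  v_R = (−(7/20) + 23/60) / (2·(1/6)) = 1/10 m/s
check:
braking lasts T_s = (1/10)/3 = 0.0333 s
robot covers v_R·T_r = 0.1000·0.1500 = 0.0150 m before braking
robot covers 0.1000·0.0333 − ½·3.0000·0.0333² = 0.0017 m while stopping
person approaches 0.6000·(0.1500+0.0333) = 0.1100 m
C+Z_d+Z_r = 0.0400+0.0050+0.0150 = 0.0600 m
sum ≈ 0.0150+0.0017+0.1100+0.0600 ≈ 0.1867 m = S ✓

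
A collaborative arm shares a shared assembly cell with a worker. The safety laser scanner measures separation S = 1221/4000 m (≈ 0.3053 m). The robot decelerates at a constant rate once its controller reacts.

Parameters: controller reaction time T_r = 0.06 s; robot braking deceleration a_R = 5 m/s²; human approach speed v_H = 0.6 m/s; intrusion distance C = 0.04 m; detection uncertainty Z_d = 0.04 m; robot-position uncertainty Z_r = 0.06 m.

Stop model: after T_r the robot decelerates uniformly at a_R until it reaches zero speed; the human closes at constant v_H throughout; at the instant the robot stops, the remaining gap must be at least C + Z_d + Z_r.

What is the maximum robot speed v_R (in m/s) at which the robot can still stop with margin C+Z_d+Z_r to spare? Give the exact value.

quadratic (1/10)·v² + (9/50)·v + (-517/4000) = 0
  disc = (9/50)² − 4·(1/10)·(-517/4000) = 841/10000 ; √disc = 29/100
  v_R = (−(9/50) + 29/100) / (2·(1/10)) = 11/20 m/s
check:
stop time T_s = (11/20)/5 = 0.1100 s
robot covers v_R·T_r = 0.5500·0.0600 = 0.0330 m before braking
robot covers 0.5500·0.1100 − ½·5.0000·0.1100² = 0.0302 m while stopping
human closes 0.6000·0.1700 = 0.1020 m
residual clearance needed = 0.0400+0.0400+0.0600 = 0.1400 m
sum ≈ 0.0330+0.0302+0.1020+0.1400 ≈ 0.3053 m = S ✓

v_R_max = 11/20 m/s = 0.5500 m/s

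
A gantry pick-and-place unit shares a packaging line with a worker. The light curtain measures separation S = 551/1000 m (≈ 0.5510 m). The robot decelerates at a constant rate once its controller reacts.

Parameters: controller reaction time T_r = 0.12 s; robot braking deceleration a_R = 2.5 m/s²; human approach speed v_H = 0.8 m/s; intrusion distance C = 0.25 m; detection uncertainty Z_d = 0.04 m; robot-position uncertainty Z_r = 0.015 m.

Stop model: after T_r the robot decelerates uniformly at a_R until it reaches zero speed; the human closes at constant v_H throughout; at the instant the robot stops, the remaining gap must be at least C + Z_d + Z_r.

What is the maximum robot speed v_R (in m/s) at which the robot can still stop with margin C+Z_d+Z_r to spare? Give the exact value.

v_R_max = 3/10 m/s = 0.3000 m/s

at the boundary: (1/5)·v² + (11/25)·v + (-3/20) = 0
  disc = (11/25)² − 4·(1/5)·(-3/20) = 196/625 ; √disc = 14/25
  v_R = (−(11/25) + 14/25) / (2·(1/5)) = 3/10 m/s
check:
braking lasts T_s = (3/10)/(5/2) = 0.1200 s
robot in T_r: 0.3000·0.1200 = 0.0360 m
robot under decel: 0.3000²/(2·2.5000) = 0.0180 m
human closes 0.8000·0.2400 = 0.1920 m
margins: 0.2500+0.0400+0.0150 = 0.3050 m
sum ≈ 0.0360+0.0180+0.1920+0.3050 ≈ 0.5510 m = S ✓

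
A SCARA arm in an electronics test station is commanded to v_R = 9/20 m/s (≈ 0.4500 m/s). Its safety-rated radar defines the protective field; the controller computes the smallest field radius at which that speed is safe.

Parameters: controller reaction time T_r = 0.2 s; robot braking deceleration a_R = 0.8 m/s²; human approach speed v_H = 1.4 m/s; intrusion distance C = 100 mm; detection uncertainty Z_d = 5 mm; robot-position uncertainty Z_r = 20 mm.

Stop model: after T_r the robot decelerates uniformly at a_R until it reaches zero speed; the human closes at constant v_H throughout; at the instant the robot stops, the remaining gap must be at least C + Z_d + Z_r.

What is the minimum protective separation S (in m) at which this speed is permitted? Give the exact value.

stop time T_s = (9/20)/(4/5) = 0.5625 s
robot covers v_R·T_r = 0.4500·0.2000 = 0.0900 m before braking
robot covers 0.4500·0.5625 − ½·0.8000·0.5625² = 0.1266 m while stopping
human over T_r+T_s: 1.4000·(0.2000+0.5625) = 1.0675 m
residual clearance needed = 0.1000+0.0050+0.0200 = 0.1250 m
S_min ≈ 0.0900+0.1266+1.0675+0.1250  ⇒  S_min = 4509/3200 m

S_min = 4509/3200 m = 1.4091 m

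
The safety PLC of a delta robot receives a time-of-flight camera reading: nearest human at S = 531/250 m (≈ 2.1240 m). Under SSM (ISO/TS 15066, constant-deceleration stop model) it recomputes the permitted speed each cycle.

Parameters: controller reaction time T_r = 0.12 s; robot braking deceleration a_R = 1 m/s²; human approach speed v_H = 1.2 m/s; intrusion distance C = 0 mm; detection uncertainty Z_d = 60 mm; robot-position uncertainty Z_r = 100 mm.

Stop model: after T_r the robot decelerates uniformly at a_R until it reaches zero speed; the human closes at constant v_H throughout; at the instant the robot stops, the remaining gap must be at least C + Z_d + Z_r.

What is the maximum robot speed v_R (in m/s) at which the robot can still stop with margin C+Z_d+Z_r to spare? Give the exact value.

collect terms ⇒ (1/2)·v_R² + (33/25)·v_R + (-91/50) = 0
  disc = (33/25)² − 4·(1/2)·(-91/50) = 3364/625 ; √disc = 58/25
  v_R = (−(33/25) + 58/25) / (2·(1/2)) = 1 m/s
check:
T_s = v_R/a_R = 1/1 = 1.0000 s
reaction-phase robot travel = 1.0000·0.1200 = 0.1200 m
robot covers 1.0000·1.0000 − ½·1.0000·1.0000² = 0.5000 m while stopping
human closes 1.2000·1.1200 = 1.3440 m
C+Z_d+Z_r = 0.0000+0.0600+0.1000 = 0.1600 m
sum ≈ 0.1200+0.5000+1.3440+0.1600 ≈ 2.1240 m = S ✓

v_R_max = 1 m/s = 1.0000 m/s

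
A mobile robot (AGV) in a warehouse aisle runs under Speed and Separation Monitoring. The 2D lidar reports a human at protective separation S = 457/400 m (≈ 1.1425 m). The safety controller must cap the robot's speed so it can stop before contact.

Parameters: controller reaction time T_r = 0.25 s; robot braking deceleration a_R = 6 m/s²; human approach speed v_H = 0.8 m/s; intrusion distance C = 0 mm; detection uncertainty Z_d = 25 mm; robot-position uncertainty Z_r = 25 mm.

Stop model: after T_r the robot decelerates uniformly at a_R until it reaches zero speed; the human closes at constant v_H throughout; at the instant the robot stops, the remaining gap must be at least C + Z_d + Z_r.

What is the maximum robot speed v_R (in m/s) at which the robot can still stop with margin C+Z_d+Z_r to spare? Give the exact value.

at the boundary: (1/12)·v² + (23/60)·v + (-357/400) = 0
  disc = (23/60)² − 4·(1/12)·(-357/400) = 4/9 ; √disc = 2/3
  v_R = (−(23/60) + 2/3) / (2·(1/12)) = 17/10 m/s
check:
stop time T_s = (17/10)/6 = 0.2833 s
reaction-phase robot travel = 1.7000·0.2500 = 0.4250 m
braking distance = 1.7000²/(2·6.0000) = 0.2408 m
human closes 0.8000·0.5333 = 0.4267 m
residual clearance needed = 0.0000+0.0250+0.0250 = 0.0500 m
sum ≈ 0.4250+0.2408+0.4267+0.0500 ≈ 1.1425 m = S ✓

v_R_max = 17/10 m/s = 1.7000 m/s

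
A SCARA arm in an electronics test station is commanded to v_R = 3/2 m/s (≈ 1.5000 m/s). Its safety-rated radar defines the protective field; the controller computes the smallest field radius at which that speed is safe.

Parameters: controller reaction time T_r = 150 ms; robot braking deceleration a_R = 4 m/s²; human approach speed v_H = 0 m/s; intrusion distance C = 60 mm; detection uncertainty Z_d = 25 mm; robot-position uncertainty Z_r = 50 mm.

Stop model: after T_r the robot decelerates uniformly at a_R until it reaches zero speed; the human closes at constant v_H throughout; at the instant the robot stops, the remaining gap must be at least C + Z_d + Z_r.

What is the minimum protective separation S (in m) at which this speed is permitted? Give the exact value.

S_min = 513/800 m = 0.6412 m

braking lasts T_s = (3/2)/4 = 0.3750 s
robot covers v_R·T_r = 1.5000·0.1500 = 0.2250 m before braking
robot covers 1.5000·0.3750 − ½·4.0000·0.3750² = 0.2812 m while stopping
human over T_r+T_s: 0.0000·(0.1500+0.3750) = 0.0000 m
C+Z_d+Z_r = 0.0600+0.0250+0.0500 = 0.1350 m
S_min ≈ 0.2250+0.2812+0.0000+0.1350  ⇒  S_min = 513/800 m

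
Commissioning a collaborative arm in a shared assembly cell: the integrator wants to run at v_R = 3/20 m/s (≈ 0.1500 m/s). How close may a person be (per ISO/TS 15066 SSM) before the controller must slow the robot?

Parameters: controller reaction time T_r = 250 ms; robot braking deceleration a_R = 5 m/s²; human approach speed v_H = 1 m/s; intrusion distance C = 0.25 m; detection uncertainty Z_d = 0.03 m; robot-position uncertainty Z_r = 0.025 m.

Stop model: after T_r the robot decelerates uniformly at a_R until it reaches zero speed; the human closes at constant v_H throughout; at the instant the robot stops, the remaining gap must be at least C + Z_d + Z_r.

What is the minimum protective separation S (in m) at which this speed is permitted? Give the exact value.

S_min = 2499/4000 m = 0.6248 m

stop time T_s = (3/20)/5 = 0.0300 s
robot in T_r: 0.1500·0.2500 = 0.0375 m
braking distance = 0.1500²/(2·5.0000) = 0.0022 m
human over T_r+T_s: 1.0000·(0.2500+0.0300) = 0.2800 m
margins: 0.2500+0.0300+0.0250 = 0.3050 m
S_min ≈ 0.0375+0.0022+0.2800+0.3050  ⇒  S_min = 2499/4000 m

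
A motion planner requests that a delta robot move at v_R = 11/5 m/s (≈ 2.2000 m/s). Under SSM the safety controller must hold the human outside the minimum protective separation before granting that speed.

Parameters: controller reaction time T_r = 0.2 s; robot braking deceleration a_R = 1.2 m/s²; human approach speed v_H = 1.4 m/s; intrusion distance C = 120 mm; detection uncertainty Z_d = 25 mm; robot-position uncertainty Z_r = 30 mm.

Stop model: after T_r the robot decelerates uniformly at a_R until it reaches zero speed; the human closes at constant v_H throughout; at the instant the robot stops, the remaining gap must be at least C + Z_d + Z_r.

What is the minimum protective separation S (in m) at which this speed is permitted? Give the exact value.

braking lasts T_s = (11/5)/(6/5) = 1.8333 s
robot covers v_R·T_r = 2.2000·0.2000 = 0.4400 m before braking
robot under decel: 2.2000²/(2·1.2000) = 2.0167 m
person approaches 1.4000·(0.2000+1.8333) = 2.8467 m
residual clearance needed = 0.1200+0.0250+0.0300 = 0.1750 m
S_min ≈ 0.4400+2.0167+2.8467+0.1750  ⇒  S_min = 3287/600 m

S_min = 3287/600 m = 5.4783 m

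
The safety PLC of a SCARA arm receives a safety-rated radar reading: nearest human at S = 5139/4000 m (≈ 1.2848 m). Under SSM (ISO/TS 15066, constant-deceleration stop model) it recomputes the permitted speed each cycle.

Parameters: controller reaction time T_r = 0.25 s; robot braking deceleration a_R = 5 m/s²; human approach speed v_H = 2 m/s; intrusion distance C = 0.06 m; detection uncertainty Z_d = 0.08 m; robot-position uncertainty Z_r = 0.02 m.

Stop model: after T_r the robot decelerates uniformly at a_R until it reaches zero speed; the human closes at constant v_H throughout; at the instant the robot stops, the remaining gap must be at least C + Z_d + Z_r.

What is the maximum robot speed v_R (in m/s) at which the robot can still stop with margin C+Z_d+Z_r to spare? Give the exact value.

quadratic (1/10)·v² + (13/20)·v + (-2499/4000) = 0
  disc = (13/20)² − 4·(1/10)·(-2499/4000) = 1681/2500 ; √disc = 41/50
  v_R = (−(13/20) + 41/50) / (2·(1/10)) = 17/20 m/s
check:
stop time T_s = (17/20)/5 = 0.1700 s
robot in T_r: 0.8500·0.2500 = 0.2125 m
robot under decel: 0.8500²/(2·5.0000) = 0.0722 m
human closes 2.0000·0.4200 = 0.8400 m
C+Z_d+Z_r = 0.0600+0.0800+0.0200 = 0.1600 m
sum ≈ 0.2125+0.0722+0.8400+0.1600 ≈ 1.2848 m = S ✓

v_R_max = 17/20 m/s = 0.8500 m/s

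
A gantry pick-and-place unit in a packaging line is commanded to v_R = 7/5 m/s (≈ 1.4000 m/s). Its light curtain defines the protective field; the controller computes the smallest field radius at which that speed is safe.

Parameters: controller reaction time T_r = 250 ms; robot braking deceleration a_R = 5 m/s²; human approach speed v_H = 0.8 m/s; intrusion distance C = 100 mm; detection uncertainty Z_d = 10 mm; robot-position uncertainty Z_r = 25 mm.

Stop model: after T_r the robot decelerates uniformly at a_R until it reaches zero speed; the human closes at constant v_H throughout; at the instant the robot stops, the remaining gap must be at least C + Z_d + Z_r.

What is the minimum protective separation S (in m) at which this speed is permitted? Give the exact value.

stop time T_s = (7/5)/5 = 0.2800 s
robot covers v_R·T_r = 1.4000·0.2500 = 0.3500 m before braking
braking distance = 1.4000²/(2·5.0000) = 0.1960 m
person approaches 0.8000·(0.2500+0.2800) = 0.4240 m
residual clearance needed = 0.1000+0.0100+0.0250 = 0.1350 m
S_min ≈ 0.3500+0.1960+0.4240+0.1350  ⇒  S_min = 221/200 m

S_min = 221/200 m = 1.1050 m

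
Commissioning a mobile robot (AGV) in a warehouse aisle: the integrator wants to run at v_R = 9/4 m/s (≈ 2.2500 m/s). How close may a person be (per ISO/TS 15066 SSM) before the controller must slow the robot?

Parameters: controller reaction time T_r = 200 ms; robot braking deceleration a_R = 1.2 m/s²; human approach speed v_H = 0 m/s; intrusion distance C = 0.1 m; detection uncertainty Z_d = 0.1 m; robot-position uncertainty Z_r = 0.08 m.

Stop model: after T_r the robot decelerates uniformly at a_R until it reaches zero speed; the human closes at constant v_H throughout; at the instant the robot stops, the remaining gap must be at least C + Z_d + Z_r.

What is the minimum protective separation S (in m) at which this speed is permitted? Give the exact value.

S_min = 4543/1600 m = 2.8394 m

stop time T_s = (9/4)/(6/5) = 1.8750 s
robot in T_r: 2.2500·0.2000 = 0.4500 m
braking distance = 2.2500²/(2·1.2000) = 2.1094 m
human closes 0.0000·2.0750 = 0.0000 m
margins: 0.1000+0.1000+0.0800 = 0.2800 m
S_min ≈ 0.4500+2.1094+0.0000+0.2800  ⇒  S_min = 4543/1600 m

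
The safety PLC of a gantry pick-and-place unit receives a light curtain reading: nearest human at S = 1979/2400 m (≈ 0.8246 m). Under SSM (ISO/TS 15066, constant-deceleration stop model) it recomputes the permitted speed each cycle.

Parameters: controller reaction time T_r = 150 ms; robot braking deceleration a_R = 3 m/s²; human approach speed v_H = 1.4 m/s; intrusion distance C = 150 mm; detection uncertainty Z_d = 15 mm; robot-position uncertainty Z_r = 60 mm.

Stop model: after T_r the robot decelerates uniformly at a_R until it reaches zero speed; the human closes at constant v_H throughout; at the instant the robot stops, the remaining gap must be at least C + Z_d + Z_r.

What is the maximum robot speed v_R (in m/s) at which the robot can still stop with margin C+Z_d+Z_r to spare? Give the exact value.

quadratic (1/6)·v² + (37/60)·v + (-187/480) = 0
  disc = (37/60)² − 4·(1/6)·(-187/480) = 16/25 ; √disc = 4/5
  v_R = (−(37/60) + 4/5) / (2·(1/6)) = 11/20 m/s
check:
stop time T_s = (11/20)/3 = 0.1833 s
robot covers v_R·T_r = 0.5500·0.1500 = 0.0825 m before braking
braking distance = 0.5500²/(2·3.0000) = 0.0504 m
human closes 1.4000·0.3333 = 0.4667 m
C+Z_d+Z_r = 0.1500+0.0150+0.0600 = 0.2250 m
sum ≈ 0.0825+0.0504+0.4667+0.2250 ≈ 0.8246 m = S ✓

v_R_max = 11/20 m/s = 0.5500 m/s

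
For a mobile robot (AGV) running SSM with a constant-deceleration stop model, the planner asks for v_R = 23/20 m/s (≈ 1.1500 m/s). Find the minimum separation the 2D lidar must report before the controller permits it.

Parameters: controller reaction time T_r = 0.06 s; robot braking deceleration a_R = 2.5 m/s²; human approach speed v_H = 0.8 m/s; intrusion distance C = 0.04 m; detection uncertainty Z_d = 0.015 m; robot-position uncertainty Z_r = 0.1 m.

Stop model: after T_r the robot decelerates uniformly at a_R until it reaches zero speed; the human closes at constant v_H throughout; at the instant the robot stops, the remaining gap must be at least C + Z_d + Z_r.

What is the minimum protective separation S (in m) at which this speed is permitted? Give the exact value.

S_min = 1809/2000 m = 0.9045 m

T_s = v_R/a_R = (23/20)/(5/2) = 0.4600 s
robot in T_r: 1.1500·0.0600 = 0.0690 m
braking distance = 1.1500²/(2·2.5000) = 0.2645 m
human closes 0.8000·0.5200 = 0.4160 m
margins: 0.0400+0.0150+0.1000 = 0.1550 m
S_min ≈ 0.0690+0.2645+0.4160+0.1550  ⇒  S_min = 1809/2000 m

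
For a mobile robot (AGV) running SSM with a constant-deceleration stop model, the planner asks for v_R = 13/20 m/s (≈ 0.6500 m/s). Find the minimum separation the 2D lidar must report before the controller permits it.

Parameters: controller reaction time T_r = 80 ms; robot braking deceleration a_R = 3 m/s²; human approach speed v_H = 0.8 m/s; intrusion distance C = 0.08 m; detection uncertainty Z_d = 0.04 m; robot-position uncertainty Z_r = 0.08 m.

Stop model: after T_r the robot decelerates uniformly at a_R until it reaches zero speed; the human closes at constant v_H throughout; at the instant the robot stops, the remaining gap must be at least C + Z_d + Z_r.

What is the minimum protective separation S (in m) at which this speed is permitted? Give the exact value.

S_min = 2239/4000 m = 0.5597 m

braking lasts T_s = (13/20)/3 = 0.2167 s
robot covers v_R·T_r = 0.6500·0.0800 = 0.0520 m before braking
robot under decel: 0.6500²/(2·3.0000) = 0.0704 m
human over T_r+T_s: 0.8000·(0.0800+0.2167) = 0.2373 m
C+Z_d+Z_r = 0.0800+0.0400+0.0800 = 0.2000 m
S_min ≈ 0.0520+0.0704+0.2373+0.2000  ⇒  S_min = 2239/4000 m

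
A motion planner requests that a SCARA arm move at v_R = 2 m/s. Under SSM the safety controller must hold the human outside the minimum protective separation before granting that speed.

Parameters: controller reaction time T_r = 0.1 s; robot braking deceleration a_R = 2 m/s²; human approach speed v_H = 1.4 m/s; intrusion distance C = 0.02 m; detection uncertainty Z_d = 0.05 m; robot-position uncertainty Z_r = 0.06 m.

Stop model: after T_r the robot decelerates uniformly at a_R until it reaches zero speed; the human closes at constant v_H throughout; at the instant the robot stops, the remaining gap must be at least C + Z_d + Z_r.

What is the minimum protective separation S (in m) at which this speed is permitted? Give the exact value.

S_min = 287/100 m = 2.8700 m

stop time T_s = 2/2 = 1.0000 s
reaction-phase robot travel = 2.0000·0.1000 = 0.2000 m
braking distance = 2.0000²/(2·2.0000) = 1.0000 m
human over T_r+T_s: 1.4000·(0.1000+1.0000) = 1.5400 m
C+Z_d+Z_r = 0.0200+0.0500+0.0600 = 0.1300 m
S_min ≈ 0.2000+1.0000+1.5400+0.1300  ⇒  S_min = 287/100 m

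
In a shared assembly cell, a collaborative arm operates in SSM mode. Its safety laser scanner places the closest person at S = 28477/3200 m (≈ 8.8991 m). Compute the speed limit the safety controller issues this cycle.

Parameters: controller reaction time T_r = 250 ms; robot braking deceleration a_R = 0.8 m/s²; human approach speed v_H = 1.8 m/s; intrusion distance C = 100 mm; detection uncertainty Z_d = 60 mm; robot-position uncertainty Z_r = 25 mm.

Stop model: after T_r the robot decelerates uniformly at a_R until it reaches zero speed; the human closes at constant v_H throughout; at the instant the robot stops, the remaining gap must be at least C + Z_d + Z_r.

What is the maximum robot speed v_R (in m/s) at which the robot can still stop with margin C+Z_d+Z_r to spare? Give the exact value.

v_R_max = 43/20 m/s = 2.1500 m/s

quadratic (5/8)·v² + (5/2)·v + (-5289/640) = 0
  disc = (5/2)² − 4·(5/8)·(-5289/640) = 6889/256 ; √disc = 83/16
  v_R = (−(5/2) + 83/16) / (2·(5/8)) = 43/20 m/s
check:
braking lasts T_s = (43/20)/(4/5) = 2.6875 s
robot in T_r: 2.1500·0.2500 = 0.5375 m
robot covers 2.1500·2.6875 − ½·0.8000·2.6875² = 2.8891 m while stopping
person approaches 1.8000·(0.2500+2.6875) = 5.2875 m
residual clearance needed = 0.1000+0.0600+0.0250 = 0.1850 m
sum ≈ 0.5375+2.8891+5.2875+0.1850 ≈ 8.8991 m = S ✓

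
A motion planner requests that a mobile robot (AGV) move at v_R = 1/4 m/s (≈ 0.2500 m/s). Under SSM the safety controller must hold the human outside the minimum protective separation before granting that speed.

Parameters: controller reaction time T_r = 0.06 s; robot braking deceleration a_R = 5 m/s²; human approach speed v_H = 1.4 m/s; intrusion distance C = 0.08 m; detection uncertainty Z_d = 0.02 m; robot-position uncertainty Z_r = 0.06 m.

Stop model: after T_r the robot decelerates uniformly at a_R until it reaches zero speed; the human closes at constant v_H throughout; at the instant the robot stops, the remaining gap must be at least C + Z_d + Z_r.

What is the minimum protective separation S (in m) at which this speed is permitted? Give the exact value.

T_s = v_R/a_R = (1/4)/5 = 0.0500 s
robot covers v_R·T_r = 0.2500·0.0600 = 0.0150 m before braking
robot covers 0.2500·0.0500 − ½·5.0000·0.0500² = 0.0063 m while stopping
person approaches 1.4000·(0.0600+0.0500) = 0.1540 m
C+Z_d+Z_r = 0.0800+0.0200+0.0600 = 0.1600 m
S_min ≈ 0.0150+0.0063+0.1540+0.1600  ⇒  S_min = 1341/4000 m

S_min = 1341/4000 m = 0.3352 m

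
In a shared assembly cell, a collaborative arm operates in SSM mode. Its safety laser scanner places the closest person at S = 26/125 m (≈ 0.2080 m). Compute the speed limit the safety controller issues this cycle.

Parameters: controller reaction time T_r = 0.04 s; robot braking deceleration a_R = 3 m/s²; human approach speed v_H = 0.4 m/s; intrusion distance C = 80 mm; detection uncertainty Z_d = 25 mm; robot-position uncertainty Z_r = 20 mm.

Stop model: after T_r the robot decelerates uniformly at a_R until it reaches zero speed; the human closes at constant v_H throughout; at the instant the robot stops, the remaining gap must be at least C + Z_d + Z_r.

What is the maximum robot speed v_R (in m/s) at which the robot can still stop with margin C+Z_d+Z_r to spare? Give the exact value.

collect terms ⇒ (1/6)·v_R² + (13/75)·v_R + (-67/1000) = 0
  disc = (13/75)² − 4·(1/6)·(-67/1000) = 1681/22500 ; √disc = 41/150
  v_R = (−(13/75) + 41/150) / (2·(1/6)) = 3/10 m/s
check:
T_s = v_R/a_R = (3/10)/3 = 0.1000 s
robot in T_r: 0.3000·0.0400 = 0.0120 m
robot under decel: 0.3000²/(2·3.0000) = 0.0150 m
person approaches 0.4000·(0.0400+0.1000) = 0.0560 m
C+Z_d+Z_r = 0.0800+0.0250+0.0200 = 0.1250 m
sum ≈ 0.0120+0.0150+0.0560+0.1250 ≈ 0.2080 m = S ✓

v_R_max = 3/10 m/s = 0.3000 m/s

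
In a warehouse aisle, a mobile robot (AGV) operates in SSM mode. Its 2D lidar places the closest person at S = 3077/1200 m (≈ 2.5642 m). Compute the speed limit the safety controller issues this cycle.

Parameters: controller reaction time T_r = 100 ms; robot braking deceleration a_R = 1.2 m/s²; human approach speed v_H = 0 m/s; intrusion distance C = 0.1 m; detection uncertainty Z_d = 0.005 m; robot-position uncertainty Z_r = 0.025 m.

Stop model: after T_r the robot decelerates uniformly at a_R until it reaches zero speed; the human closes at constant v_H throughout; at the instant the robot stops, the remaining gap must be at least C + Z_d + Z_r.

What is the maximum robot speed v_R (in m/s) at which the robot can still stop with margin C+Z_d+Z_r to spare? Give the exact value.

collect terms ⇒ (5/12)·v_R² + (1/10)·v_R + (-2921/1200) = 0
  disc = (1/10)² − 4·(5/12)·(-2921/1200) = 14641/3600 ; √disc = 121/60
  v_R = (−(1/10) + 121/60) / (2·(5/12)) = 23/10 m/s
check:
stop time T_s = (23/10)/(6/5) = 1.9167 s
robot covers v_R·T_r = 2.3000·0.1000 = 0.2300 m before braking
robot covers 2.3000·1.9167 − ½·1.2000·1.9167² = 2.2042 m while stopping
human closes 0.0000·2.0167 = 0.0000 m
margins: 0.1000+0.0050+0.0250 = 0.1300 m
sum ≈ 0.2300+2.2042+0.0000+0.1300 ≈ 2.5642 m = S ✓

v_R_max = 23/10 m/s = 2.3000 m/s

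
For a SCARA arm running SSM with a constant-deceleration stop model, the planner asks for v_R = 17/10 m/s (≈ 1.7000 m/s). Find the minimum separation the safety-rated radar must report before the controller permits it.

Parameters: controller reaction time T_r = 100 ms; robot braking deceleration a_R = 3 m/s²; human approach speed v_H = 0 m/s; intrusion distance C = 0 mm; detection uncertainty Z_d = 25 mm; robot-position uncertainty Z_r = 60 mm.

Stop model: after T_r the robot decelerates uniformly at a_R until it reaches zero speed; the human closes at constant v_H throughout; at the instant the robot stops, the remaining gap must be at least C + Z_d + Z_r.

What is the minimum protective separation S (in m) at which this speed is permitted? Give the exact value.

S_min = 221/300 m = 0.7367 m

T_s = v_R/a_R = (17/10)/3 = 0.5667 s
robot covers v_R·T_r = 1.7000·0.1000 = 0.1700 m before braking
braking distance = 1.7000²/(2·3.0000) = 0.4817 m
person approaches 0.0000·(0.1000+0.5667) = 0.0000 m
C+Z_d+Z_r = 0.0000+0.0250+0.0600 = 0.0850 m
S_min ≈ 0.1700+0.4817+0.0000+0.0850  ⇒  S_min = 221/300 m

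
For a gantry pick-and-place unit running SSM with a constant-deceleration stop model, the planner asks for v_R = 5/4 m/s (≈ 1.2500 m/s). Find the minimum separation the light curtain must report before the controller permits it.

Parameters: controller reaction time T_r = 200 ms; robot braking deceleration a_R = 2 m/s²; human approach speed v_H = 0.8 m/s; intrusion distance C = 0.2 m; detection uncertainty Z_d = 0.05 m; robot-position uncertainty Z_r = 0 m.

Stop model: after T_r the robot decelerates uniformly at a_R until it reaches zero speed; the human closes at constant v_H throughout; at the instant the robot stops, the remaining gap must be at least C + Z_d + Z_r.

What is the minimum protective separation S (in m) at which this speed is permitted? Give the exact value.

T_s = v_R/a_R = (5/4)/2 = 0.6250 s
reaction-phase robot travel = 1.2500·0.2000 = 0.2500 m
robot under decel: 1.2500²/(2·2.0000) = 0.3906 m
human closes 0.8000·0.8250 = 0.6600 m
C+Z_d+Z_r = 0.2000+0.0500+0.0000 = 0.2500 m
S_min ≈ 0.2500+0.3906+0.6600+0.2500  ⇒  S_min = 2481/1600 m

S_min = 2481/1600 m = 1.5506 m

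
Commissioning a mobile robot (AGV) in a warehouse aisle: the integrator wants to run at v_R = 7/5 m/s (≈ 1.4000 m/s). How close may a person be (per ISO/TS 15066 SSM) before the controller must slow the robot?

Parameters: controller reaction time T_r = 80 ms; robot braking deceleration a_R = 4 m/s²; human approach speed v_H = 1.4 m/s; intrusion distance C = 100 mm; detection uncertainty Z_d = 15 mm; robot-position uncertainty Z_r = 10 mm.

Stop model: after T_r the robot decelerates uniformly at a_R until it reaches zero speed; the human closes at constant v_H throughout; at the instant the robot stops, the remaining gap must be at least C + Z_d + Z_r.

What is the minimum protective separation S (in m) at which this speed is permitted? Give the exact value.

S_min = 271/250 m = 1.0840 m

braking lasts T_s = (7/5)/4 = 0.3500 s
reaction-phase robot travel = 1.4000·0.0800 = 0.1120 m
robot under decel: 1.4000²/(2·4.0000) = 0.2450 m
human closes 1.4000·0.4300 = 0.6020 m
C+Z_d+Z_r = 0.1000+0.0150+0.0100 = 0.1250 m
S_min ≈ 0.1120+0.2450+0.6020+0.1250  ⇒  S_min = 271/250 m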